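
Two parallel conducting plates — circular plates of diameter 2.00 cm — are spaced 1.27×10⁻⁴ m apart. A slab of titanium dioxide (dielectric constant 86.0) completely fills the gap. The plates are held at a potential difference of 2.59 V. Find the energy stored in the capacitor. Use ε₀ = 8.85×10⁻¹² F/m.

A = π(2.00/2 cm)² = 3.14×10⁻⁴ m².
C = κε₀A/d = 86.0 × 8.85×10⁻¹² × 3.14×10⁻⁴ / 1.27×10⁻⁴ = 1.88×10⁻⁹ F.
U = ½CV² = ½ × 1.88×10⁻⁹ × (2.59)² = 6.31×10⁻⁹ J.

U ≈ 6.31 nJ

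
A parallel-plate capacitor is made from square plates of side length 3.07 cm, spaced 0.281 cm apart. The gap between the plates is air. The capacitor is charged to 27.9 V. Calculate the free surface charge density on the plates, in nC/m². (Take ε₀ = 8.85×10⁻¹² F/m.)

A = (3.07 cm)² = 9.42×10⁻⁴ m².
C = ε₀A/d = 8.85×10⁻¹² × 9.42×10⁻⁴ / 2.81×10⁻³ = 2.97×10⁻¹² F.
σ = Q/A = CV/A = 2.97×10⁻¹² × 27.9 / 9.42×10⁻⁴ = 8.79×10⁻⁸ C/m².

σ ≈ 87.9 nC/m²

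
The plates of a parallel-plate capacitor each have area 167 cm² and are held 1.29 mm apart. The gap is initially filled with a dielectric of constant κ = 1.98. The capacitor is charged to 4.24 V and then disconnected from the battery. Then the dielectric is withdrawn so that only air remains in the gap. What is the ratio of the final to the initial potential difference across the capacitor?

Isolated ⇒ Q is held fixed.
C₂ = 0.505 C₁ and V = Q/C, so V₂/V₁ = C₁/C₂ = 1.98.

1.98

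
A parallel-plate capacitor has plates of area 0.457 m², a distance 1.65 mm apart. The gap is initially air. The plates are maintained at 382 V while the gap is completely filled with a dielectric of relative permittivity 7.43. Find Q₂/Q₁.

Battery connected ⇒ V is held fixed.
C₂ = 7.43 C₁ and Q = CV, so Q₂/Q₁ = C₂/C₁ = 7.43.

7.43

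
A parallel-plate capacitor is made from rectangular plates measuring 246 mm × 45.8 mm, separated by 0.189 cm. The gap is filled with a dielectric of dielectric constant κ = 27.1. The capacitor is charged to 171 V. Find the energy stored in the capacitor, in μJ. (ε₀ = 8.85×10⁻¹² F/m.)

A = 246 × 45.8 mm² = 1.13×10⁻² m².
C = κε₀A/d = 27.1 × 8.85×10⁻¹² × 1.13×10⁻² / 1.89×10⁻³ = 1.43×10⁻⁹ F.
U = ½CV² = ½ × 1.43×10⁻⁹ × (171)² = 2.09×10⁻⁵ J.

20.9 μJ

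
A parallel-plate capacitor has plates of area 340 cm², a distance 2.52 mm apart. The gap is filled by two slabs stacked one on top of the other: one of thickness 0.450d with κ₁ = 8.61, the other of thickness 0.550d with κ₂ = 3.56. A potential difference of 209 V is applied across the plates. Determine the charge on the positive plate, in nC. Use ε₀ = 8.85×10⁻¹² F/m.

Q ≈ 121 nC

A = 340 cm² = 3.40×10⁻² m².
Stacked slabs ⇒ two capacitors in series, each with the full plate area.
C₁ = κ₁ε₀A/d₁ = 8.61 × 8.85×10⁻¹² × 3.40×10⁻² / 1.13×10⁻³ = 2.28×10⁻⁹ F.
C₂ = κ₂ε₀A/d₂ = 3.56 × 8.85×10⁻¹² × 3.40×10⁻² / 1.39×10⁻³ = 7.73×10⁻¹⁰ F.
C = (1/C₁ + 1/C₂)⁻¹ = 5.78×10⁻¹⁰ F.
Q = CV = 5.78×10⁻¹⁰ × 209 = 1.21×10⁻⁷ C.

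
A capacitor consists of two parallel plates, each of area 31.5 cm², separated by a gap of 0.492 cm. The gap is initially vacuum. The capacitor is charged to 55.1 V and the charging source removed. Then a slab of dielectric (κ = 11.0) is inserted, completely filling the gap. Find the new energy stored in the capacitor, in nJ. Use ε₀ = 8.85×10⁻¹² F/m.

U ≈ 0.782 nJ

A = 31.5 cm² = 3.15×10⁻³ m².
Initially C₁ = ε₀A/d = 8.85×10⁻¹² × 3.15×10⁻³ / 4.92×10⁻³ = 5.67×10⁻¹² F.
U₁ = 8.60×10⁻⁹ J.
Isolated ⇒ Q is held fixed. C₂ = 11.0 C₁ and U = Q²/(2C), so U₂/U₁ = C₁/C₂ = 0.0909.
U₂ = 0.0909 × 8.60×10⁻⁹ = 7.82×10⁻¹⁰ J.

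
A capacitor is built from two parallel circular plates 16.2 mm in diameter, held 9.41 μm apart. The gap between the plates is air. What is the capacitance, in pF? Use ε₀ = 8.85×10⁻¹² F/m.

C ≈ 194 pF

A = π(16.2/2 mm)² = 2.06×10⁻⁴ m².
C = ε₀A/d = 8.85×10⁻¹² × 2.06×10⁻⁴ / 9.41×10⁻⁶ = 1.94×10⁻¹⁰ F.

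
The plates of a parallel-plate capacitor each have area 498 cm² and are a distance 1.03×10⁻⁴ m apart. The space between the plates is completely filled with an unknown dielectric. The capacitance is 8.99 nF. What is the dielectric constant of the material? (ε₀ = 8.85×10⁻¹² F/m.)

κ ≈ 2.10

A = 498 cm² = 4.98×10⁻² m².
κ = Cd/(ε₀A) = 8.99×10⁻⁹ × 1.03×10⁻⁴ / (8.85×10⁻¹² × 4.98×10⁻²) = 2.10.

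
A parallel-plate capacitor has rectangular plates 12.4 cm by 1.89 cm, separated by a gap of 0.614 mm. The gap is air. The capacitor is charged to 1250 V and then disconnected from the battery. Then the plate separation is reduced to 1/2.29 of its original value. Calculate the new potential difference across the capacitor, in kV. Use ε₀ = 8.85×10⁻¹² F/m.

V ≈ 0.546 kV

A = 12.4 × 1.89 cm² = 2.34×10⁻³ m².
Initially C₁ = ε₀A/d = 8.85×10⁻¹² × 2.34×10⁻³ / 6.14×10⁻⁴ = 3.38×10⁻¹¹ F.
V₁ = 1.25×10³ V.
Isolated ⇒ Q is held fixed. C₂ = 2.29 C₁ and V = Q/C, so V₂/V₁ = C₁/C₂ = 0.437.
V₂ = 0.437 × 1.25×10³ = 5.46×10² V.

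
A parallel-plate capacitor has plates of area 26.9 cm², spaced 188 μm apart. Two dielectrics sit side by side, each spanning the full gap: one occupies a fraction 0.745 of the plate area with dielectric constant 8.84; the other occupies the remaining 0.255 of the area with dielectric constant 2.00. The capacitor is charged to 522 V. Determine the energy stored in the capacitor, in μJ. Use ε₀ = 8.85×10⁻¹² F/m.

U ≈ 122 μJ

A = 26.9 cm² = 2.69×10⁻³ m².
Side-by-side slabs ⇒ two capacitors in parallel, each spanning the full gap.
C₁ = κ₁ε₀A₁/d = 8.84 × 8.85×10⁻¹² × 2.00×10⁻³ / 1.88×10⁻⁴ = 8.34×10⁻¹⁰ F.
C₂ = κ₂ε₀A₂/d = 2.00 × 8.85×10⁻¹² × 6.86×10⁻⁴ / 1.88×10⁻⁴ = 6.46×10⁻¹¹ F.
C = C₁ + C₂ = 8.99×10⁻¹⁰ F.
U = ½CV² = ½ × 8.99×10⁻¹⁰ × (522)² = 1.22×10⁻⁴ J.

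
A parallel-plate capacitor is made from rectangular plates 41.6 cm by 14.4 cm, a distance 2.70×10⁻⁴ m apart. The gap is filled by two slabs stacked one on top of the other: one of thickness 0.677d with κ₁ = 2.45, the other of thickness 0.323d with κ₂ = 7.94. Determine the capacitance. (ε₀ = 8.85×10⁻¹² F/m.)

A = 41.6 × 14.4 cm² = 5.99×10⁻² m².
Stacked slabs ⇒ two capacitors in series, each with the full plate area.
C₁ = κ₁ε₀A/d₁ = 2.45 × 8.85×10⁻¹² × 5.99×10⁻² / 1.83×10⁻⁴ = 7.11×10⁻⁹ F.
C₂ = κ₂ε₀A/d₂ = 7.94 × 8.85×10⁻¹² × 5.99×10⁻² / 8.72×10⁻⁵ = 4.83×10⁻⁸ F.
C = (1/C₁ + 1/C₂)⁻¹ = 6.19×10⁻⁹ F.

C ≈ 6.19 nF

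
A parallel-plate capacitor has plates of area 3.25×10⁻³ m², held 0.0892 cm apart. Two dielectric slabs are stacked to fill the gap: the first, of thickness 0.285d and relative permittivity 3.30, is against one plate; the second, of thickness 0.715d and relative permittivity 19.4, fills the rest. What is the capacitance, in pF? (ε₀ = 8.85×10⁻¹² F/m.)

262 pF

Stacked slabs ⇒ two capacitors in series, each with the full plate area.
C₁ = κ₁ε₀A/d₁ = 3.30 × 8.85×10⁻¹² × 3.25×10⁻³ / 2.54×10⁻⁴ = 3.73×10⁻¹⁰ F.
C₂ = κ₂ε₀A/d₂ = 19.4 × 8.85×10⁻¹² × 3.25×10⁻³ / 6.38×10⁻⁴ = 8.75×10⁻¹⁰ F.
C = (1/C₁ + 1/C₂)⁻¹ = 2.62×10⁻¹⁰ F.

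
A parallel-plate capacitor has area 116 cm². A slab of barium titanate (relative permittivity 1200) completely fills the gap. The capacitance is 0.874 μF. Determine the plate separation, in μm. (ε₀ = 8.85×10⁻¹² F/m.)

d ≈ 141 μm

A = 116 cm² = 1.16×10⁻² m².
d = κε₀A/C = 1200 × 8.85×10⁻¹² × 1.16×10⁻² / 8.74×10⁻⁷ = 1.41×10⁻⁴ m.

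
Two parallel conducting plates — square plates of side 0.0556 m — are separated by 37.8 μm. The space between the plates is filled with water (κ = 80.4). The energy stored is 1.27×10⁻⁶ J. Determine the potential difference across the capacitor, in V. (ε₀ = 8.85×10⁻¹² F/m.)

A = (0.0556 m)² = 3.09×10⁻³ m².
C = κε₀A/d = 80.4 × 8.85×10⁻¹² × 3.09×10⁻³ / 3.78×10⁻⁵ = 5.82×10⁻⁸ F.
V = √(2U/C) = √(2 × 1.27×10⁻⁶ / 5.82×10⁻⁸) = 6.61 V.

V ≈ 6.61 V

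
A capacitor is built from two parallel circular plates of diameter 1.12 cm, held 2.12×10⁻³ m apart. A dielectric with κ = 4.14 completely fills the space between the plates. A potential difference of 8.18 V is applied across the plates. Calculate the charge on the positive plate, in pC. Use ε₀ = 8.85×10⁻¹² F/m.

A = π(1.12/2 cm)² = 9.85×10⁻⁵ m².
C = κε₀A/d = 4.14 × 8.85×10⁻¹² × 9.85×10⁻⁵ / 2.12×10⁻³ = 1.70×10⁻¹² F.
Q = CV = 1.70×10⁻¹² × 8.18 = 1.39×10⁻¹¹ C.

Q ≈ 13.9 pC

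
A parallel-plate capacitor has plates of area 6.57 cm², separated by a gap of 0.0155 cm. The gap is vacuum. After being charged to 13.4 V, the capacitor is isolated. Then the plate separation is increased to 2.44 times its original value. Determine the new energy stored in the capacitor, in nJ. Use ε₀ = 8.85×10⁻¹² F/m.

8.22 nJ

A = 6.57 cm² = 6.57×10⁻⁴ m².
Initially C₁ = ε₀A/d = 8.85×10⁻¹² × 6.57×10⁻⁴ / 1.55×10⁻⁴ = 3.75×10⁻¹¹ F.
U₁ = 3.37×10⁻⁹ J.
Isolated ⇒ Q is held fixed. C₂ = 0.410 C₁ and U = Q²/(2C), so U₂/U₁ = C₁/C₂ = 2.44.
U₂ = 2.44 × 3.37×10⁻⁹ = 8.22×10⁻⁹ J.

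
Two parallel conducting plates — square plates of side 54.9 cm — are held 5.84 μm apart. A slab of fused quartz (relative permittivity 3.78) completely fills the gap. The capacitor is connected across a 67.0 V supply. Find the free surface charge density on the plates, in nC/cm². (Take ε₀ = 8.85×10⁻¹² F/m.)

A = (54.9 cm)² = 0.301 m².
C = κε₀A/d = 3.78 × 8.85×10⁻¹² × 0.301 / 5.84×10⁻⁶ = 1.73×10⁻⁶ F.
σ = Q/A = CV/A = 1.73×10⁻⁶ × 67.0 / 0.301 = 3.84×10⁻⁴ C/m².

σ ≈ 38.4 nC/cm²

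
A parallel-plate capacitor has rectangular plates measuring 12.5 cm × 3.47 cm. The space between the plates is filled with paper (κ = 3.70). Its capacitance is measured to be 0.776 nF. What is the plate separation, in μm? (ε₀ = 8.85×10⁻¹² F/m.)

A = 12.5 × 3.47 cm² = 4.34×10⁻³ m².
d = κε₀A/C = 3.70 × 8.85×10⁻¹² × 4.34×10⁻³ / 7.76×10⁻¹⁰ = 1.83×10⁻⁴ m.

d ≈ 183 μm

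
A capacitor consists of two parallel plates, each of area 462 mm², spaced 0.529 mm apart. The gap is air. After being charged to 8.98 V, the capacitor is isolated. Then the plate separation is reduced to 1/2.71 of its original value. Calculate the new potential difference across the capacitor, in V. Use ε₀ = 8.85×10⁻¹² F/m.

A = 462 mm² = 4.62×10⁻⁴ m².
Initially C₁ = ε₀A/d = 8.85×10⁻¹² × 4.62×10⁻⁴ / 5.29×10⁻⁴ = 7.73×10⁻¹² F.
V₁ = 8.98 V.
Isolated ⇒ Q is held fixed. C₂ = 2.71 C₁ and V = Q/C, so V₂/V₁ = C₁/C₂ = 0.369.
V₂ = 0.369 × 8.98 = 3.31 V.

V ≈ 3.31 V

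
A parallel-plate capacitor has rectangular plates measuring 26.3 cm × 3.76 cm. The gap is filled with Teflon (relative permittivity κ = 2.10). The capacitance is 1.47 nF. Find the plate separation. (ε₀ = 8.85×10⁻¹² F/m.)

d ≈ 125 μm

A = 26.3 × 3.76 cm² = 9.89×10⁻³ m².
d = κε₀A/C = 2.10 × 8.85×10⁻¹² × 9.89×10⁻³ / 1.47×10⁻⁹ = 1.25×10⁻⁴ m.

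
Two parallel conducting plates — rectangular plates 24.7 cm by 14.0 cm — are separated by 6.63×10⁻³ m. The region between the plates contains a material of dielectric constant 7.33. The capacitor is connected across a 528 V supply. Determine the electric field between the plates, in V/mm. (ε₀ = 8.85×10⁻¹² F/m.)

E ≈ 79.6 V/mm

E = V/d = 528 / 6.63×10⁻³ = 7.96×10⁴ V/m.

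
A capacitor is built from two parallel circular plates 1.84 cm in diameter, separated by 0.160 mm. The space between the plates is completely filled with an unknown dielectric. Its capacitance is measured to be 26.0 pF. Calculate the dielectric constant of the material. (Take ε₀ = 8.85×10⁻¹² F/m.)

A = π(1.84/2 cm)² = 2.66×10⁻⁴ m².
κ = Cd/(ε₀A) = 2.60×10⁻¹¹ × 1.60×10⁻⁴ / (8.85×10⁻¹² × 2.66×10⁻⁴) = 1.77.

κ ≈ 1.77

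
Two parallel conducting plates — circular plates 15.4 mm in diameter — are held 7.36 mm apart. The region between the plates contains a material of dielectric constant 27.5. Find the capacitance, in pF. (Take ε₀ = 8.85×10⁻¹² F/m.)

A = π(15.4/2 mm)² = 1.86×10⁻⁴ m².
C = κε₀A/d = 27.5 × 8.85×10⁻¹² × 1.86×10⁻⁴ / 7.36×10⁻³ = 6.16×10⁻¹² F.

C ≈ 6.16 pF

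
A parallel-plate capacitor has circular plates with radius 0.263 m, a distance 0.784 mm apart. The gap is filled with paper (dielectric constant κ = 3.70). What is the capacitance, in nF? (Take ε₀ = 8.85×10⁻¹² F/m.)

A = π(0.263 m)² = 0.217 m².
C = κε₀A/d = 3.70 × 8.85×10⁻¹² × 0.217 / 7.84×10⁻⁴ = 9.08×10⁻⁹ F.

9.08 nF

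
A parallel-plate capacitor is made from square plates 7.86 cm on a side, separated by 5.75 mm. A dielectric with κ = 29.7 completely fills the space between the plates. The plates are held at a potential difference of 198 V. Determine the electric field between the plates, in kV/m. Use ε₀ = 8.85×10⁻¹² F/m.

E ≈ 34.4 kV/m

E = V/d = 198 / 5.75×10⁻³ = 3.44×10⁴ V/m.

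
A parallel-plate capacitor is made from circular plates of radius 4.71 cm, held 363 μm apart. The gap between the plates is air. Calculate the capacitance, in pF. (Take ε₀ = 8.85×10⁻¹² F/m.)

A = π(4.71 cm)² = 6.97×10⁻³ m².
C = ε₀A/d = 8.85×10⁻¹² × 6.97×10⁻³ / 3.63×10⁻⁴ = 1.70×10⁻¹⁰ F.

170 pF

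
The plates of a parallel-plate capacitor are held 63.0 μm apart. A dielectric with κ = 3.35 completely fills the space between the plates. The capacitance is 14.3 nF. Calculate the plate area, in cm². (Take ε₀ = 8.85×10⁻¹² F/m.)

304 cm²

A = Cd/(κε₀) = 1.43×10⁻⁸ × 6.30×10⁻⁵ / (3.35 × 8.85×10⁻¹²) = 3.04×10⁻² m².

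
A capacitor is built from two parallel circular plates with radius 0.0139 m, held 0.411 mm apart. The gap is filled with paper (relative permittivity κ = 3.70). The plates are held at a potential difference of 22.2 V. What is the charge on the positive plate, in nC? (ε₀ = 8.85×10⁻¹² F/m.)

A = π(0.0139 m)² = 6.07×10⁻⁴ m².
C = κε₀A/d = 3.70 × 8.85×10⁻¹² × 6.07×10⁻⁴ / 4.11×10⁻⁴ = 4.84×10⁻¹¹ F.
Q = CV = 4.84×10⁻¹¹ × 22.2 = 1.07×10⁻⁹ C.

Q ≈ 1.07 nC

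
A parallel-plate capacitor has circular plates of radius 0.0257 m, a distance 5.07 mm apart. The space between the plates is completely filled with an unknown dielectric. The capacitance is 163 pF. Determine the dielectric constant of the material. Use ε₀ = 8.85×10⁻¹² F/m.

κ ≈ 45.0

A = π(0.0257 m)² = 2.07×10⁻³ m².
κ = Cd/(ε₀A) = 1.63×10⁻¹⁰ × 5.07×10⁻³ / (8.85×10⁻¹² × 2.07×10⁻³) = 45.0.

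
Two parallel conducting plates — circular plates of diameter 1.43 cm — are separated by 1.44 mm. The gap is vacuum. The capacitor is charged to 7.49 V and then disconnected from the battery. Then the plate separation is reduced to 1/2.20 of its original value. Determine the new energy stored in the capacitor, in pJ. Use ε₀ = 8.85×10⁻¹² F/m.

12.6 pJ

A = π(1.43/2 cm)² = 1.61×10⁻⁴ m².
Initially C₁ = ε₀A/d = 8.85×10⁻¹² × 1.61×10⁻⁴ / 1.44×10⁻³ = 9.87×10⁻¹³ F.
U₁ = 2.77×10⁻¹¹ J.
Isolated ⇒ Q is held fixed. C₂ = 2.20 C₁ and U = Q²/(2C), so U₂/U₁ = C₁/C₂ = 0.455.
U₂ = 0.455 × 2.77×10⁻¹¹ = 1.26×10⁻¹¹ J.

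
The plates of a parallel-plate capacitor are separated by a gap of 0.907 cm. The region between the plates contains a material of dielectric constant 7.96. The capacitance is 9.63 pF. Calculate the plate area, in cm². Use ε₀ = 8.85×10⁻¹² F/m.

A = Cd/(κε₀) = 9.63×10⁻¹² × 9.07×10⁻³ / (7.96 × 8.85×10⁻¹²) = 1.24×10⁻³ m².

A ≈ 12.4 cm²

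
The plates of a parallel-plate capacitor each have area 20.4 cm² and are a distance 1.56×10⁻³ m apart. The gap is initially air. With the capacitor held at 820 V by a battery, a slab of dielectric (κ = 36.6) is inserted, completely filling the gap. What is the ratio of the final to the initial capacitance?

C₂/C₁ ≈ 36.6

C = κε₀A/d scales with κ, so C₂/C₁ = κ = 36.6.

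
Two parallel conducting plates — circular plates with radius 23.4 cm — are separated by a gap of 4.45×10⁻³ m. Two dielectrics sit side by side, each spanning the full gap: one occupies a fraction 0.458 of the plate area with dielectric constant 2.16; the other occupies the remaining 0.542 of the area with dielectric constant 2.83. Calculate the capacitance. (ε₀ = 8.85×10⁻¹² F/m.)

A = π(23.4 cm)² = 0.172 m².
Side-by-side slabs ⇒ two capacitors in parallel, each spanning the full gap.
C₁ = κ₁ε₀A₁/d = 2.16 × 8.85×10⁻¹² × 7.88×10⁻² / 4.45×10⁻³ = 3.38×10⁻¹⁰ F.
C₂ = κ₂ε₀A₂/d = 2.83 × 8.85×10⁻¹² × 9.32×10⁻² / 4.45×10⁻³ = 5.25×10⁻¹⁰ F.
C = C₁ + C₂ = 8.63×10⁻¹⁰ F.

C ≈ 0.863 nF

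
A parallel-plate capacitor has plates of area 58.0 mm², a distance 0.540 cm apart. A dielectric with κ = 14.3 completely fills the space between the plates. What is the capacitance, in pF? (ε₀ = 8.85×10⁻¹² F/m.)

1.36 pF

A = 58.0 mm² = 5.80×10⁻⁵ m².
C = κε₀A/d = 14.3 × 8.85×10⁻¹² × 5.80×10⁻⁵ / 5.40×10⁻³ = 1.36×10⁻¹² F.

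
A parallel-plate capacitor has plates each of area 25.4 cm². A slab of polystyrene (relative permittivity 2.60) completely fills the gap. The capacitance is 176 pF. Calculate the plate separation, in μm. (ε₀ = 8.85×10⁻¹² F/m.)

A = 25.4 cm² = 2.54×10⁻³ m².
d = κε₀A/C = 2.60 × 8.85×10⁻¹² × 2.54×10⁻³ / 1.76×10⁻¹⁰ = 3.32×10⁻⁴ m.

d ≈ 332 μm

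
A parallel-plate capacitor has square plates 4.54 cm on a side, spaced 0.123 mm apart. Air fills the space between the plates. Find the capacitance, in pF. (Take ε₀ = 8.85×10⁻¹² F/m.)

A = (4.54 cm)² = 2.06×10⁻³ m².
C = ε₀A/d = 8.85×10⁻¹² × 2.06×10⁻³ / 1.23×10⁻⁴ = 1.48×10⁻¹⁰ F.

148 pF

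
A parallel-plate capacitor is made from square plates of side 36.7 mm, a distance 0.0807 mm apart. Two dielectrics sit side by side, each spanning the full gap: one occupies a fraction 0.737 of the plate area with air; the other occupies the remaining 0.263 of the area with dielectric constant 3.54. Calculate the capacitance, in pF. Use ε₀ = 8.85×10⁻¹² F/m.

A = (36.7 mm)² = 1.35×10⁻³ m².
Side-by-side slabs ⇒ two capacitors in parallel, each spanning the full gap.
C₁ = κ₁ε₀A₁/d = 1.00 × 8.85×10⁻¹² × 9.93×10⁻⁴ / 8.07×10⁻⁵ = 1.09×10⁻¹⁰ F.
C₂ = κ₂ε₀A₂/d = 3.54 × 8.85×10⁻¹² × 3.54×10⁻⁴ / 8.07×10⁻⁵ = 1.38×10⁻¹⁰ F.
C = C₁ + C₂ = 2.46×10⁻¹⁰ F.

C ≈ 246 pF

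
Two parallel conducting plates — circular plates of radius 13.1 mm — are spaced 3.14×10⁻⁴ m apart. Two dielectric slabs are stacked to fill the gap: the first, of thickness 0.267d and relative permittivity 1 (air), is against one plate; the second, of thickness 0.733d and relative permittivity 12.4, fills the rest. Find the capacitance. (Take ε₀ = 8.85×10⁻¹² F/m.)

C ≈ 46.6 pF

A = π(13.1 mm)² = 5.39×10⁻⁴ m².
Stacked slabs ⇒ two capacitors in series, each with the full plate area.
C₁ = κ₁ε₀A/d₁ = 1.00 × 8.85×10⁻¹² × 5.39×10⁻⁴ / 8.38×10⁻⁵ = 5.69×10⁻¹¹ F.
C₂ = κ₂ε₀A/d₂ = 12.4 × 8.85×10⁻¹² × 5.39×10⁻⁴ / 2.30×10⁻⁴ = 2.57×10⁻¹⁰ F.
C = (1/C₁ + 1/C₂)⁻¹ = 4.66×10⁻¹¹ F.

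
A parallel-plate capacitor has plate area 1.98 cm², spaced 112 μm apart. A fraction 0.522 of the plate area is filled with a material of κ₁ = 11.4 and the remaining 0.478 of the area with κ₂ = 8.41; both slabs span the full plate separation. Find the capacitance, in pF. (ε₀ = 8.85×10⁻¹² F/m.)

A = 1.98 cm² = 1.98×10⁻⁴ m².
Side-by-side slabs ⇒ two capacitors in parallel, each spanning the full gap.
C₁ = κ₁ε₀A₁/d = 11.4 × 8.85×10⁻¹² × 1.03×10⁻⁴ / 1.12×10⁻⁴ = 9.31×10⁻¹¹ F.
C₂ = κ₂ε₀A₂/d = 8.41 × 8.85×10⁻¹² × 9.46×10⁻⁵ / 1.12×10⁻⁴ = 6.29×10⁻¹¹ F.
C = C₁ + C₂ = 1.56×10⁻¹⁰ F.

156 pF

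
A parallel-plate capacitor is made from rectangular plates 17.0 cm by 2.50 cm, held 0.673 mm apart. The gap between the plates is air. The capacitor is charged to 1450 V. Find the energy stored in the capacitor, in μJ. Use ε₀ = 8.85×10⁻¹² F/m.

A = 17.0 × 2.50 cm² = 4.25×10⁻³ m².
C = ε₀A/d = 8.85×10⁻¹² × 4.25×10⁻³ / 6.73×10⁻⁴ = 5.59×10⁻¹¹ F.
U = ½CV² = ½ × 5.59×10⁻¹¹ × (1450)² = 5.88×10⁻⁵ J.

58.8 μJ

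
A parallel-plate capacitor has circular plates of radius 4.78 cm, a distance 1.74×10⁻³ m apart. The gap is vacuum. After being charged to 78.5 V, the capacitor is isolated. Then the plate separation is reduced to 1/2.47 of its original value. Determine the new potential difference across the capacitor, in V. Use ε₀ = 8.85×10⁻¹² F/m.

A = π(4.78 cm)² = 7.18×10⁻³ m².
Initially C₁ = ε₀A/d = 8.85×10⁻¹² × 7.18×10⁻³ / 1.74×10⁻³ = 3.65×10⁻¹¹ F.
V₁ = 78.5 V.
Isolated ⇒ Q is held fixed. C₂ = 2.47 C₁ and V = Q/C, so V₂/V₁ = C₁/C₂ = 0.405.
V₂ = 0.405 × 78.5 = 31.8 V.

V ≈ 31.8 V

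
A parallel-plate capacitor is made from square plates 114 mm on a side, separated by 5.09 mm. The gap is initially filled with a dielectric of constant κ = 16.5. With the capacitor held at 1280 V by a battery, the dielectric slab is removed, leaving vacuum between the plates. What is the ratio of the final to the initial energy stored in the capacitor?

0.0606

Battery connected ⇒ V is held fixed.
C₂ = 0.0606 C₁ and U = ½CV², so U₂/U₁ = C₂/C₁ = 0.0606.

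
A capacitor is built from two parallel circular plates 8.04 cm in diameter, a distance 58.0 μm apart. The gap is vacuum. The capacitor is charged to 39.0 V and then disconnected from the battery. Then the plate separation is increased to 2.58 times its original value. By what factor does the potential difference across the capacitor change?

Isolated ⇒ Q is held fixed.
C₂ = 0.388 C₁ and V = Q/C, so V₂/V₁ = C₁/C₂ = 2.58.

2.58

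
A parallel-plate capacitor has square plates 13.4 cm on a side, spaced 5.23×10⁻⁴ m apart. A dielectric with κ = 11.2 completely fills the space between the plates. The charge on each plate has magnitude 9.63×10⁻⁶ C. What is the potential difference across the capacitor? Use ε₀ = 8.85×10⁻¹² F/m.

2.83 kV

A = (13.4 cm)² = 1.80×10⁻² m².
C = κε₀A/d = 11.2 × 8.85×10⁻¹² × 1.80×10⁻² / 5.23×10⁻⁴ = 3.40×10⁻⁹ F.
V = Q/C = 9.63×10⁻⁶ / 3.40×10⁻⁹ = 2.83×10³ V.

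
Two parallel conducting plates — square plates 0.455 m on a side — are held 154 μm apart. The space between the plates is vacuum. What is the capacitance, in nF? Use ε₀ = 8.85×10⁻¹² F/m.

11.9 nF

A = (0.455 m)² = 0.207 m².
C = ε₀A/d = 8.85×10⁻¹² × 0.207 / 1.54×10⁻⁴ = 1.19×10⁻⁸ F.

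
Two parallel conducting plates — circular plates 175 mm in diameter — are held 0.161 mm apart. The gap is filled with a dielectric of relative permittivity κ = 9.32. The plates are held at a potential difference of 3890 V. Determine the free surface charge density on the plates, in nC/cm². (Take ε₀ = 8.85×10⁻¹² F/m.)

A = π(175/2 mm)² = 2.41×10⁻² m².
C = κε₀A/d = 9.32 × 8.85×10⁻¹² × 2.41×10⁻² / 1.61×10⁻⁴ = 1.23×10⁻⁸ F.
σ = Q/A = CV/A = 1.23×10⁻⁸ × 3890 / 2.41×10⁻² = 1.99×10⁻³ C/m².

σ ≈ 199 nC/cm²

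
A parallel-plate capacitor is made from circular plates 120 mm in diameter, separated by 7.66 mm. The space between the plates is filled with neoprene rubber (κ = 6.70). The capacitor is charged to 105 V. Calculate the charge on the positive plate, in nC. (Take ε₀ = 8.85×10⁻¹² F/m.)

A = π(120/2 mm)² = 1.13×10⁻² m².
C = κε₀A/d = 6.70 × 8.85×10⁻¹² × 1.13×10⁻² / 7.66×10⁻³ = 8.75×10⁻¹¹ F.
Q = CV = 8.75×10⁻¹¹ × 105 = 9.19×10⁻⁹ C.

Q ≈ 9.19 nC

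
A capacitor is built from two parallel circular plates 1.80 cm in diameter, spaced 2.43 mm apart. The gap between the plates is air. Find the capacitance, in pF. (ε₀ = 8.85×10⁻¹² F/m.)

0.927 pF

A = π(1.80/2 cm)² = 2.54×10⁻⁴ m².
C = ε₀A/d = 8.85×10⁻¹² × 2.54×10⁻⁴ / 2.43×10⁻³ = 9.27×10⁻¹³ F.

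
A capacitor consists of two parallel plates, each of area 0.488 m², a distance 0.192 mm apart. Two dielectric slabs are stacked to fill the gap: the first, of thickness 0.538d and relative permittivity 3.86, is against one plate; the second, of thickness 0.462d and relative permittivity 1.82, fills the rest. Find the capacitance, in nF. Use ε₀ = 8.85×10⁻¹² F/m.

C ≈ 57.2 nF

Stacked slabs ⇒ two capacitors in series, each with the full plate area.
C₁ = κ₁ε₀A/d₁ = 3.86 × 8.85×10⁻¹² × 0.488 / 1.03×10⁻⁴ = 1.61×10⁻⁷ F.
C₂ = κ₂ε₀A/d₂ = 1.82 × 8.85×10⁻¹² × 0.488 / 8.87×10⁻⁵ = 8.86×10⁻⁸ F.
C = (1/C₁ + 1/C₂)⁻¹ = 5.72×10⁻⁸ F.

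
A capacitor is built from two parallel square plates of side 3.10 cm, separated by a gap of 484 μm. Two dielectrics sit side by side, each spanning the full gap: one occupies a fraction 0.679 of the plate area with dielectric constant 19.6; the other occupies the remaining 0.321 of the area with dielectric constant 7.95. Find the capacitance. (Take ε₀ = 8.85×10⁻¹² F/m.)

A = (3.10 cm)² = 9.61×10⁻⁴ m².
Side-by-side slabs ⇒ two capacitors in parallel, each spanning the full gap.
C₁ = κ₁ε₀A₁/d = 19.6 × 8.85×10⁻¹² × 6.53×10⁻⁴ / 4.84×10⁻⁴ = 2.34×10⁻¹⁰ F.
C₂ = κ₂ε₀A₂/d = 7.95 × 8.85×10⁻¹² × 3.08×10⁻⁴ / 4.84×10⁻⁴ = 4.48×10⁻¹¹ F.
C = C₁ + C₂ = 2.79×10⁻¹⁰ F.

279 pF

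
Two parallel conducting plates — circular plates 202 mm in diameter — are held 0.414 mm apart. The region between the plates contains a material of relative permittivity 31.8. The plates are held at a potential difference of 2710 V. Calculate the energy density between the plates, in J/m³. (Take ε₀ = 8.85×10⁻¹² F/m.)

u ≈ 6029 J/m³

E = V/d = 2710 / 4.14×10⁻⁴ = 6.55×10⁶ V/m.
u = ½κε₀E² = ½ × 31.8 × 8.85×10⁻¹² × (6.55×10⁶)² = 6.03×10³ J/m³.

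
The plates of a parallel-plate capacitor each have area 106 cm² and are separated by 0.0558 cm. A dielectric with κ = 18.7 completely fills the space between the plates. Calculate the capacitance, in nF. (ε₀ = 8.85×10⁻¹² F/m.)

A = 106 cm² = 1.06×10⁻² m².
C = κε₀A/d = 18.7 × 8.85×10⁻¹² × 1.06×10⁻² / 5.58×10⁻⁴ = 3.14×10⁻⁹ F.

3.14 nF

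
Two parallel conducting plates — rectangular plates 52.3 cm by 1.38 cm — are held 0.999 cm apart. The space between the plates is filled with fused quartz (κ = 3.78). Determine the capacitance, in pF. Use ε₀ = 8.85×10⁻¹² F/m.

24.2 pF

A = 52.3 × 1.38 cm² = 7.22×10⁻³ m².
C = κε₀A/d = 3.78 × 8.85×10⁻¹² × 7.22×10⁻³ / 9.99×10⁻³ = 2.42×10⁻¹¹ F.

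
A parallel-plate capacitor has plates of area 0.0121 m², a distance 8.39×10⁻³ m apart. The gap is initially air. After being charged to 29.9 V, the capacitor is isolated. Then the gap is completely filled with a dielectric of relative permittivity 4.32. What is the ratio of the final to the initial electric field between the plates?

Isolated ⇒ Q is held fixed.
V₂ = Q/C₂ = V₁/4.32; E = V/d, so E₂/E₁ = (V₂/V₁)(d₁/d₂) = 0.231.

E₂/E₁ ≈ 0.231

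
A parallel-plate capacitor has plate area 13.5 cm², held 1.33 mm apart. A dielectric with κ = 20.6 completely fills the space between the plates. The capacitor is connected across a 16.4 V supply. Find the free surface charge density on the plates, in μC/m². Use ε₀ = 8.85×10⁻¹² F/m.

A = 13.5 cm² = 1.35×10⁻³ m².
C = κε₀A/d = 20.6 × 8.85×10⁻¹² × 1.35×10⁻³ / 1.33×10⁻³ = 1.85×10⁻¹⁰ F.
σ = Q/A = CV/A = 1.85×10⁻¹⁰ × 16.4 / 1.35×10⁻³ = 2.25×10⁻⁶ C/m².

2.25 μC/m²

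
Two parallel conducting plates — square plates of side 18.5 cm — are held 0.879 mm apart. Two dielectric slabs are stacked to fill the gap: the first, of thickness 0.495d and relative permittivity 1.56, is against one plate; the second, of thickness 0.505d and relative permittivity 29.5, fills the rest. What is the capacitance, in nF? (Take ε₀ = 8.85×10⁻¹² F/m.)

A = (18.5 cm)² = 3.42×10⁻² m².
Stacked slabs ⇒ two capacitors in series, each with the full plate area.
C₁ = κ₁ε₀A/d₁ = 1.56 × 8.85×10⁻¹² × 3.42×10⁻² / 4.35×10⁻⁴ = 1.09×10⁻⁹ F.
C₂ = κ₂ε₀A/d₂ = 29.5 × 8.85×10⁻¹² × 3.42×10⁻² / 4.44×10⁻⁴ = 2.01×10⁻⁸ F.
C = (1/C₁ + 1/C₂)⁻¹ = 1.03×10⁻⁹ F.

1.03 nF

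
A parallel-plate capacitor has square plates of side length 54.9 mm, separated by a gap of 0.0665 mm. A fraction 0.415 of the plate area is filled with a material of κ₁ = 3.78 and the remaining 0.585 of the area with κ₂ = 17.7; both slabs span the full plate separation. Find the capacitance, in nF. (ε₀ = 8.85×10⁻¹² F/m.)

4.78 nF

A = (54.9 mm)² = 3.01×10⁻³ m².
Side-by-side slabs ⇒ two capacitors in parallel, each spanning the full gap.
C₁ = κ₁ε₀A₁/d = 3.78 × 8.85×10⁻¹² × 1.25×10⁻³ / 6.65×10⁻⁵ = 6.29×10⁻¹⁰ F.
C₂ = κ₂ε₀A₂/d = 17.7 × 8.85×10⁻¹² × 1.76×10⁻³ / 6.65×10⁻⁵ = 4.15×10⁻⁹ F.
C = C₁ + C₂ = 4.78×10⁻⁹ F.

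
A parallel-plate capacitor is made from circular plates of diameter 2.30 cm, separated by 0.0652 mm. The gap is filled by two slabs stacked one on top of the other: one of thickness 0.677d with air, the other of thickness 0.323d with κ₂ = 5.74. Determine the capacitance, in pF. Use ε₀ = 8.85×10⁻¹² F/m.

A = π(2.30/2 cm)² = 4.15×10⁻⁴ m².
Stacked slabs ⇒ two capacitors in series, each with the full plate area.
C₁ = κ₁ε₀A/d₁ = 1.00 × 8.85×10⁻¹² × 4.15×10⁻⁴ / 4.41×10⁻⁵ = 8.33×10⁻¹¹ F.
C₂ = κ₂ε₀A/d₂ = 5.74 × 8.85×10⁻¹² × 4.15×10⁻⁴ / 2.11×10⁻⁵ = 1.00×10⁻⁹ F.
C = (1/C₁ + 1/C₂)⁻¹ = 7.69×10⁻¹¹ F.

76.9 pF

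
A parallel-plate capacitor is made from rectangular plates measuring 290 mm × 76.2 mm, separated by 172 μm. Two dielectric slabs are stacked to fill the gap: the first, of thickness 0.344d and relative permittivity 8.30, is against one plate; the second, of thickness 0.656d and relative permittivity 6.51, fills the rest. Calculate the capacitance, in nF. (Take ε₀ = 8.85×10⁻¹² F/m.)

A = 290 × 76.2 mm² = 2.21×10⁻² m².
Stacked slabs ⇒ two capacitors in series, each with the full plate area.
C₁ = κ₁ε₀A/d₁ = 8.30 × 8.85×10⁻¹² × 2.21×10⁻² / 5.92×10⁻⁵ = 2.74×10⁻⁸ F.
C₂ = κ₂ε₀A/d₂ = 6.51 × 8.85×10⁻¹² × 2.21×10⁻² / 1.13×10⁻⁴ = 1.13×10⁻⁸ F.
C = (1/C₁ + 1/C₂)⁻¹ = 8.00×10⁻⁹ F.

C ≈ 8.00 nF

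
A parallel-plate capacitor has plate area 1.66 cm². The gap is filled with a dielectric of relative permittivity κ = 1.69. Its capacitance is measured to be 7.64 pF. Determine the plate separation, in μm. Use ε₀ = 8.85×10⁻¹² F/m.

A = 1.66 cm² = 1.66×10⁻⁴ m².
d = κε₀A/C = 1.69 × 8.85×10⁻¹² × 1.66×10⁻⁴ / 7.64×10⁻¹² = 3.25×10⁻⁴ m.

325 μm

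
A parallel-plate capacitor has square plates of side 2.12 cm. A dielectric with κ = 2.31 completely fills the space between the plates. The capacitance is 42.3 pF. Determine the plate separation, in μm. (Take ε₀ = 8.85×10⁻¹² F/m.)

217 μm

A = (2.12 cm)² = 4.49×10⁻⁴ m².
d = κε₀A/C = 2.31 × 8.85×10⁻¹² × 4.49×10⁻⁴ / 4.23×10⁻¹¹ = 2.17×10⁻⁴ m.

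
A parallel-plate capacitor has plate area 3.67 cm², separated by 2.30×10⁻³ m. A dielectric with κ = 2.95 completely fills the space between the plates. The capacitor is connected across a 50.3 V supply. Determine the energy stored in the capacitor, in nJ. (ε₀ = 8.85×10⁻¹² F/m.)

A = 3.67 cm² = 3.67×10⁻⁴ m².
C = κε₀A/d = 2.95 × 8.85×10⁻¹² × 3.67×10⁻⁴ / 2.30×10⁻³ = 4.17×10⁻¹² F.
U = ½CV² = ½ × 4.17×10⁻¹² × (50.3)² = 5.27×10⁻⁹ J.

U ≈ 5.27 nJ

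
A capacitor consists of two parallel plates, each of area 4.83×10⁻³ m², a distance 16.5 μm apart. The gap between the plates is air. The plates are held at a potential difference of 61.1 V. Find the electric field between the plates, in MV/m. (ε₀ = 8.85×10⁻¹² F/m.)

E = V/d = 61.1 / 1.65×10⁻⁵ = 3.70×10⁶ V/m.

E ≈ 3.70 MV/m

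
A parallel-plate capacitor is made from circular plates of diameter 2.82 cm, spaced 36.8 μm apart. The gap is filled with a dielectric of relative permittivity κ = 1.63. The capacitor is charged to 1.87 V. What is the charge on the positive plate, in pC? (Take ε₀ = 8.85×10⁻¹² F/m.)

A = π(2.82/2 cm)² = 6.25×10⁻⁴ m².
C = κε₀A/d = 1.63 × 8.85×10⁻¹² × 6.25×10⁻⁴ / 3.68×10⁻⁵ = 2.45×10⁻¹⁰ F.
Q = CV = 2.45×10⁻¹⁰ × 1.87 = 4.58×10⁻¹⁰ C.

458 pC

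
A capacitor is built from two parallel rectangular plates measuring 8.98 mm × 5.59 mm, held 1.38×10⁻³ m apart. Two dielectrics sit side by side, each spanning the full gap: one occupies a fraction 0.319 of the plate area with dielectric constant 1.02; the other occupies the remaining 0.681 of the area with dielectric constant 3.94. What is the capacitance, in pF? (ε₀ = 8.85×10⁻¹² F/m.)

C ≈ 0.969 pF

A = 8.98 × 5.59 mm² = 5.02×10⁻⁵ m².
Side-by-side slabs ⇒ two capacitors in parallel, each spanning the full gap.
C₁ = κ₁ε₀A₁/d = 1.02 × 8.85×10⁻¹² × 1.60×10⁻⁵ / 1.38×10⁻³ = 1.05×10⁻¹³ F.
C₂ = κ₂ε₀A₂/d = 3.94 × 8.85×10⁻¹² × 3.42×10⁻⁵ / 1.38×10⁻³ = 8.64×10⁻¹³ F.
C = C₁ + C₂ = 9.69×10⁻¹³ F.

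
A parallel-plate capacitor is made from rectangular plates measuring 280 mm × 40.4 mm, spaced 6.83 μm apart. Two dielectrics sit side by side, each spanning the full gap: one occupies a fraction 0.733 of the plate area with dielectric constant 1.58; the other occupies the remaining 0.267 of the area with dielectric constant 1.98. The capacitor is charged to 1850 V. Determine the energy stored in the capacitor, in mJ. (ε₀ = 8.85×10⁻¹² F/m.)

A = 280 × 40.4 mm² = 1.13×10⁻² m².
Side-by-side slabs ⇒ two capacitors in parallel, each spanning the full gap.
C₁ = κ₁ε₀A₁/d = 1.58 × 8.85×10⁻¹² × 8.29×10⁻³ / 6.83×10⁻⁶ = 1.70×10⁻⁸ F.
C₂ = κ₂ε₀A₂/d = 1.98 × 8.85×10⁻¹² × 3.02×10⁻³ / 6.83×10⁻⁶ = 7.75×10⁻⁹ F.
C = C₁ + C₂ = 2.47×10⁻⁸ F.
U = ½CV² = ½ × 2.47×10⁻⁸ × (1850)² = 4.23×10⁻² J.

42.3 mJ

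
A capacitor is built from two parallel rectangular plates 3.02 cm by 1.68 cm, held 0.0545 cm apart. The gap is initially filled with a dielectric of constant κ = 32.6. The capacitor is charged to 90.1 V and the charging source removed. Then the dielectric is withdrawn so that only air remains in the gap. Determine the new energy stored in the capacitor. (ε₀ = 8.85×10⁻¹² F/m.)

A = 3.02 × 1.68 cm² = 5.07×10⁻⁴ m².
Initially C₁ = κε₀A/d = 32.6 × 8.85×10⁻¹² × 5.07×10⁻⁴ / 5.45×10⁻⁴ = 2.69×10⁻¹⁰ F.
U₁ = 1.09×10⁻⁶ J.
Isolated ⇒ Q is held fixed. C₂ = 0.0307 C₁ and U = Q²/(2C), so U₂/U₁ = C₁/C₂ = 32.6.
U₂ = 32.6 × 1.09×10⁻⁶ = 3.55×10⁻⁵ J.

U ≈ 35.5 μJ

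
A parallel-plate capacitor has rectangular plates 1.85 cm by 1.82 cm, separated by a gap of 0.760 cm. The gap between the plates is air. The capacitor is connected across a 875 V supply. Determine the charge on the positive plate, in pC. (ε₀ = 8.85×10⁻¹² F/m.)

A = 1.85 × 1.82 cm² = 3.37×10⁻⁴ m².
C = ε₀A/d = 8.85×10⁻¹² × 3.37×10⁻⁴ / 7.60×10⁻³ = 3.92×10⁻¹³ F.
Q = CV = 3.92×10⁻¹³ × 875 = 3.43×10⁻¹⁰ C.

Q ≈ 343 pC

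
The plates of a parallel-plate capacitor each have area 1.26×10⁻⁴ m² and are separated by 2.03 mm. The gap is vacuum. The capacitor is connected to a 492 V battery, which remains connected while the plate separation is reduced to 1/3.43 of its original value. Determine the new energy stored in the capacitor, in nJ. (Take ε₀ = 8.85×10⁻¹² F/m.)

Initially C₁ = ε₀A/d = 8.85×10⁻¹² × 1.26×10⁻⁴ / 2.03×10⁻³ = 5.49×10⁻¹³ F.
U₁ = 6.65×10⁻⁸ J.
Battery connected ⇒ V is held fixed. C₂ = 3.43 C₁ and U = ½CV², so U₂/U₁ = C₂/C₁ = 3.43.
U₂ = 3.43 × 6.65×10⁻⁸ = 2.28×10⁻⁷ J.

U ≈ 228 nJ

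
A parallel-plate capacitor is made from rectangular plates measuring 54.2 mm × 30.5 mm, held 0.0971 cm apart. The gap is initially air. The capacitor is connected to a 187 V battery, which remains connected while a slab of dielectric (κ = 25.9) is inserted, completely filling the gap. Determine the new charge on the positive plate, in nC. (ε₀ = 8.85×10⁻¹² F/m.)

73.0 nC

A = 54.2 × 30.5 mm² = 1.65×10⁻³ m².
Initially C₁ = ε₀A/d = 8.85×10⁻¹² × 1.65×10⁻³ / 9.71×10⁻⁴ = 1.51×10⁻¹¹ F.
Q₁ = 2.82×10⁻⁹ C.
Battery connected ⇒ V is held fixed. C₂ = 25.9 C₁ and Q = CV, so Q₂/Q₁ = C₂/C₁ = 25.9.
Q₂ = 25.9 × 2.82×10⁻⁹ = 7.30×10⁻⁸ C.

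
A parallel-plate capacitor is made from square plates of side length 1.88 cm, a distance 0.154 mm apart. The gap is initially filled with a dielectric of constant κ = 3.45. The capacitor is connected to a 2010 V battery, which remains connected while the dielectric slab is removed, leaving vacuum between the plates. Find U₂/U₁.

Battery connected ⇒ V is held fixed.
C₂ = 0.290 C₁ and U = ½CV², so U₂/U₁ = C₂/C₁ = 0.290.

U₂/U₁ ≈ 0.290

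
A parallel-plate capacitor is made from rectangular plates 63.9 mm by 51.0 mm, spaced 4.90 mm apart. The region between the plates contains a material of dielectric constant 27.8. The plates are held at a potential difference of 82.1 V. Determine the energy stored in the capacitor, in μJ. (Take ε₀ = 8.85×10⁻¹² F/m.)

U ≈ 0.551 μJ

A = 63.9 × 51.0 mm² = 3.26×10⁻³ m².
C = κε₀A/d = 27.8 × 8.85×10⁻¹² × 3.26×10⁻³ / 4.90×10⁻³ = 1.64×10⁻¹⁰ F.
U = ½CV² = ½ × 1.64×10⁻¹⁰ × (82.1)² = 5.51×10⁻⁷ J.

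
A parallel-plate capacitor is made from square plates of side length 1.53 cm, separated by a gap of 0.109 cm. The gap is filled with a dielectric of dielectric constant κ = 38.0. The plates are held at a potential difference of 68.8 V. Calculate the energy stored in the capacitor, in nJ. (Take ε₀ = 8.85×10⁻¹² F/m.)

171 nJ

A = (1.53 cm)² = 2.34×10⁻⁴ m².
C = κε₀A/d = 38.0 × 8.85×10⁻¹² × 2.34×10⁻⁴ / 1.09×10⁻³ = 7.22×10⁻¹¹ F.
U = ½CV² = ½ × 7.22×10⁻¹¹ × (68.8)² = 1.71×10⁻⁷ J.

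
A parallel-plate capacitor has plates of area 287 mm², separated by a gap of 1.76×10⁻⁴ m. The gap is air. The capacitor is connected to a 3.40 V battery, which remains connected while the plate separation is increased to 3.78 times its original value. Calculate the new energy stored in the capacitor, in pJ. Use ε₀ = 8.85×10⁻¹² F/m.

22.1 pJ

A = 287 mm² = 2.87×10⁻⁴ m².
Initially C₁ = ε₀A/d = 8.85×10⁻¹² × 2.87×10⁻⁴ / 1.76×10⁻⁴ = 1.44×10⁻¹¹ F.
U₁ = 8.34×10⁻¹¹ J.
Battery connected ⇒ V is held fixed. C₂ = 0.265 C₁ and U = ½CV², so U₂/U₁ = C₂/C₁ = 0.265.
U₂ = 0.265 × 8.34×10⁻¹¹ = 2.21×10⁻¹¹ J.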